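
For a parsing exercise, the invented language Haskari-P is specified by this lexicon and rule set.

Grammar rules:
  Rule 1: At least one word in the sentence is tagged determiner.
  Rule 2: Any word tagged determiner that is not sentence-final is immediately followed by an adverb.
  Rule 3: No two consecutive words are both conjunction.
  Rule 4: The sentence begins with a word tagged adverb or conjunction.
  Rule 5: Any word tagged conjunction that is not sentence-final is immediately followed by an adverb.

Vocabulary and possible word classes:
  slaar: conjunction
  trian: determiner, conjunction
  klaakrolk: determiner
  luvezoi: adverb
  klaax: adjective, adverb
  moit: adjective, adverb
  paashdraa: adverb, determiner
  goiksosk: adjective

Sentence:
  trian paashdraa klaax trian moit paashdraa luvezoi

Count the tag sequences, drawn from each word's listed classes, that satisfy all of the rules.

6

Candidates per position — 1:trian {determiner,conjunction}; 2:paashdraa {adverb,determiner}; 3:klaax {adjective,adverb}; 4:trian {determiner,conjunction}; 5:moit {adjective,adverb}; 6:paashdraa {adverb,determiner}; 7:luvezoi {adverb}.
There are 64 candidate sequences in total.
Checking each against the rules leaves 6 sequences.
Count = 6.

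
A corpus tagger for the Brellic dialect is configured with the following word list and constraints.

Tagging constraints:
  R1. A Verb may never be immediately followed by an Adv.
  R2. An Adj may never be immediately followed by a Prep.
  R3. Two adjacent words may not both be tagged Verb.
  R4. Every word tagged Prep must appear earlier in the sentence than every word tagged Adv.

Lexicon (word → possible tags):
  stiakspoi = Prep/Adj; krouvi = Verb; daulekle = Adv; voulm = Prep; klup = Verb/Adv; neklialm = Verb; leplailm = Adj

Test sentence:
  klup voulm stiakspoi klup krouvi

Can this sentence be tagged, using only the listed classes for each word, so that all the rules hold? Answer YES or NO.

Candidates per position — 1:klup {Verb,Adv}; 2:voulm {Prep}; 3:stiakspoi {Prep,Adj}; 4:klup {Verb,Adv}; 5:krouvi {Verb}.
One satisfying assignment: Verb Prep Prep Adv Verb.
Verifying each rule — rule 1 satisfied; rule 2 satisfied; rule 3 satisfied; rule 4 satisfied.

YES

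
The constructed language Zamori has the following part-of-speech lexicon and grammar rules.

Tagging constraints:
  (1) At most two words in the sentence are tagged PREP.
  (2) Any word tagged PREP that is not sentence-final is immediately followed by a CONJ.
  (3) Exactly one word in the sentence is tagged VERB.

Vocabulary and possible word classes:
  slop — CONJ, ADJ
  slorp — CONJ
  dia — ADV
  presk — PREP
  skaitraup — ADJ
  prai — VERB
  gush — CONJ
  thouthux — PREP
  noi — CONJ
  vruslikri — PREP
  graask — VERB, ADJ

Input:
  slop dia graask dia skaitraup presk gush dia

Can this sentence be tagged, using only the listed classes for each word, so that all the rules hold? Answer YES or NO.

YES

Candidates per position — 1:slop {CONJ,ADJ}; 2:dia {ADV}; 3:graask {VERB,ADJ}; 4:dia {ADV}; 5:skaitraup {ADJ}; 6:presk {PREP}; 7:gush {CONJ}; 8:dia {ADV}.
One satisfying assignment: ADJ ADV VERB ADV ADJ PREP CONJ ADV.
Check: rule 1 satisfied; rule 2 satisfied; rule 3 satisfied.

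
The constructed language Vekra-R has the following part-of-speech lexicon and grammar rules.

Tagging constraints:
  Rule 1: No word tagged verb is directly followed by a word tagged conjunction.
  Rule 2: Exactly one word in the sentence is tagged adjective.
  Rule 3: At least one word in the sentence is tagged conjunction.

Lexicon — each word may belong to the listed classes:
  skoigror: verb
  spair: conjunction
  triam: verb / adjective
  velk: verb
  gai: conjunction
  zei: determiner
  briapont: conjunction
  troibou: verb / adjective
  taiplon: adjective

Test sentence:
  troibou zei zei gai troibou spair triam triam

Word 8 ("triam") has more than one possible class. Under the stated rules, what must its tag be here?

verb

Candidates per position — 1:troibou {verb,adjective}; 2:zei {determiner}; 3:zei {determiner}; 4:gai {conjunction}; 5:troibou {verb,adjective}; 6:spair {conjunction}; 7:triam {verb,adjective}; 8:triam {verb,adjective}.
Position 5: verb is ruled out by rule 1; that leaves adjective.
Position 7: adjective is ruled out by rule 2; that leaves verb.
Position 8: adjective is ruled out by rule 2; that leaves verb.
Position 1: adjective is ruled out by rule 2; that leaves verb.
That leaves exactly one tagging: verb determiner determiner conjunction adjective conjunction verb verb.
Verifying each rule — rule 1 ok; rule 2 ok; rule 3 ok.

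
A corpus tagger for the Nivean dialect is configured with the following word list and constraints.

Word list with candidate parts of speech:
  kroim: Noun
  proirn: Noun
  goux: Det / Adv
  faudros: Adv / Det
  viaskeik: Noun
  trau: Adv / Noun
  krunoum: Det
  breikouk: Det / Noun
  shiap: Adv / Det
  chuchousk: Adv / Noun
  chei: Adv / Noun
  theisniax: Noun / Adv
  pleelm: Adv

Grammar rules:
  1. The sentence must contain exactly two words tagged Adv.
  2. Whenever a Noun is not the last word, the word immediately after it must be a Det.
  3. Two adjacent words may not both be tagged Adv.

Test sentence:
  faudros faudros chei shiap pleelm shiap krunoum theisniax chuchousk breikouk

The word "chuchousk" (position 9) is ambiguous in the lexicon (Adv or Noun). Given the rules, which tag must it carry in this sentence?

Noun

Candidates per position — 1:faudros {Adv,Det}; 2:faudros {Adv,Det}; 3:chei {Adv,Noun}; 4:shiap {Adv,Det}; 5:pleelm {Adv}; 6:shiap {Adv,Det}; 7:krunoum {Det}; 8:theisniax {Noun,Adv}; 9:chuchousk {Adv,Noun}; 10:breikouk {Det,Noun}.
At position 4, choosing Adv makes rule 3 impossible to satisfy; hence Det.
At position 6, choosing Adv makes rule 3 impossible to satisfy; hence Det.
At position 8, choosing Noun makes rule 2 impossible to satisfy; hence Adv.
At position 9, choosing Adv makes rule 1 impossible to satisfy; hence Noun.
At position 10, choosing Noun makes rule 2 impossible to satisfy; hence Det.
At position 1, choosing Adv makes rule 1 impossible to satisfy; hence Det.
At position 2, choosing Adv makes rule 1 impossible to satisfy; hence Det.
At position 3, choosing Adv makes rule 1 impossible to satisfy; hence Noun.
The only consistent sequence is: Det Det Noun Det Adv Det Det Adv Noun Det.
Check: rule 1 holds; rule 2 holds; rule 3 holds.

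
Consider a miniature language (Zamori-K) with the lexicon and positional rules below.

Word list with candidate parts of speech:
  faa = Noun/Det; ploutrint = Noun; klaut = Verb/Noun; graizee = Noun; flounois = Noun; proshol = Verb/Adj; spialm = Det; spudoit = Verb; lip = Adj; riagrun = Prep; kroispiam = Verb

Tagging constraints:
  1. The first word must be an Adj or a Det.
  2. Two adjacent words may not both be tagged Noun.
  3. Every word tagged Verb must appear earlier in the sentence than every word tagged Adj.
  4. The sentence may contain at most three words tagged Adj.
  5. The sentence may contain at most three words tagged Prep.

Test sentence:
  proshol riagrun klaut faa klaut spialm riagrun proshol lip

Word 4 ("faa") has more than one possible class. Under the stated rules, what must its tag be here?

Det

Candidates per position — 1:proshol {Verb,Adj}; 2:riagrun {Prep}; 3:klaut {Verb,Noun}; 4:faa {Noun,Det}; 5:klaut {Verb,Noun}; 6:spialm {Det}; 7:riagrun {Prep}; 8:proshol {Verb,Adj}; 9:lip {Adj}.
At position 1, choosing Verb makes rule 1 impossible to satisfy; hence Adj.
At position 3, choosing Verb makes rule 3 impossible to satisfy; hence Noun.
At position 4, choosing Noun makes rule 2 impossible to satisfy; hence Det.
At position 5, choosing Verb makes rule 3 impossible to satisfy; hence Noun.
At position 8, choosing Verb makes rule 3 impossible to satisfy; hence Adj.
That leaves exactly one tagging: Adj Prep Noun Det Noun Det Prep Adj Adj.
Rule-by-rule: rule 1 ok; rule 2 ok; rule 3 ok; rule 4 ok; rule 5 ok.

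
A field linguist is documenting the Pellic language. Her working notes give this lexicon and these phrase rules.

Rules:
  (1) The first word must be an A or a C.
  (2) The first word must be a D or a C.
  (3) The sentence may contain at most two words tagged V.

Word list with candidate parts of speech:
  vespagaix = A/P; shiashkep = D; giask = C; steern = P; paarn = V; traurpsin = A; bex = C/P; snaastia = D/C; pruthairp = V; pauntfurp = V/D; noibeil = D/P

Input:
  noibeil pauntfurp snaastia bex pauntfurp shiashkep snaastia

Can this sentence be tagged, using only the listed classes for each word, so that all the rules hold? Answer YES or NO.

Candidates per position — 1:noibeil {D,P}; 2:pauntfurp {V,D}; 3:snaastia {D,C}; 4:bex {C,P}; 5:pauntfurp {V,D}; 6:shiashkep {D}; 7:snaastia {D,C}.
Rule 1 cannot be satisfied by any choice of tags from the lexicon.
So there is no consistent tagging.

NO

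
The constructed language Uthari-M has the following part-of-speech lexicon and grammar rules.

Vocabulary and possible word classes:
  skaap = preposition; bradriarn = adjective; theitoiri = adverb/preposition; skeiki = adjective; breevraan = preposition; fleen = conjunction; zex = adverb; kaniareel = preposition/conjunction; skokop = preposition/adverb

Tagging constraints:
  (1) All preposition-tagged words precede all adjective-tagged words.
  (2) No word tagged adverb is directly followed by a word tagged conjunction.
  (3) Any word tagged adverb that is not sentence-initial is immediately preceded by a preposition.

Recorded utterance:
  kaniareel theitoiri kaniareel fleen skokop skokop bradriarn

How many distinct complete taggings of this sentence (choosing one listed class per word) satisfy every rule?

Candidates per position — 1:kaniareel {preposition,conjunction}; 2:theitoiri {adverb,preposition}; 3:kaniareel {preposition,conjunction}; 4:fleen {conjunction}; 5:skokop {preposition,adverb}; 6:skokop {preposition,adverb}; 7:bradriarn {adjective}.
There are 32 candidate sequences in total.
Checking each against the rules leaves 10 sequences.
Count = 10.

10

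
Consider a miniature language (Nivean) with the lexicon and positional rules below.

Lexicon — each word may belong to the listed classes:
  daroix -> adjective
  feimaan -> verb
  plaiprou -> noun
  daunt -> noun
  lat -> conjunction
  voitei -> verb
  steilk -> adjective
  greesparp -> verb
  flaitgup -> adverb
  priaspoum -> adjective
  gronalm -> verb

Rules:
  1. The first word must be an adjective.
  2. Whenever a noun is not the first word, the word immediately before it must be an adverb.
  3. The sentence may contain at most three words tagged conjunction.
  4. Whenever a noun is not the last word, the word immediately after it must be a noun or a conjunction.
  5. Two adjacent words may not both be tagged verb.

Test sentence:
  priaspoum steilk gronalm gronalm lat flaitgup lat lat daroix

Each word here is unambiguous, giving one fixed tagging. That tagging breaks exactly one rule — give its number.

Fixed tagging: adjective adjective verb verb conjunction adverb conjunction conjunction adjective.
Rule check: R1 ✓, R2 ✓, R3 ✓, R4 ✓, R5 ✗.
Only rule 5 fails.

5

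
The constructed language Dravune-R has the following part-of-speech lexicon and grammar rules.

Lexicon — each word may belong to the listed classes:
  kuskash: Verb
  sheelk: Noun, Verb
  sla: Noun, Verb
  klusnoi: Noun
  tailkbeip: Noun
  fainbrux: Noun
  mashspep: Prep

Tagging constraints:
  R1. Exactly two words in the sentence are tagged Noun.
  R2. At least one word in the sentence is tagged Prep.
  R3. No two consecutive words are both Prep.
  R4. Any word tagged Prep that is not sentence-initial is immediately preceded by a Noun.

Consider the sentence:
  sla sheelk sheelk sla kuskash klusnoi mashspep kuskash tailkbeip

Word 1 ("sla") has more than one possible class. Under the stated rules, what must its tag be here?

Candidates per position — 1:sla {Noun,Verb}; 2:sheelk {Noun,Verb}; 3:sheelk {Noun,Verb}; 4:sla {Noun,Verb}; 5:kuskash {Verb}; 6:klusnoi {Noun}; 7:mashspep {Prep}; 8:kuskash {Verb}; 9:tailkbeip {Noun}.
Word 1 cannot be Noun — rule 1 would then fail for every completion. It is Verb.
Word 2 cannot be Noun — rule 1 would then fail for every completion. It is Verb.
Word 3 cannot be Noun — rule 1 would then fail for every completion. It is Verb.
Word 4 cannot be Noun — rule 1 would then fail for every completion. It is Verb.
The unique satisfying tagging is: Verb Verb Verb Verb Verb Noun Prep Verb Noun.
Checking: rule 1 ok; rule 2 ok; rule 3 ok; rule 4 ok.

Verb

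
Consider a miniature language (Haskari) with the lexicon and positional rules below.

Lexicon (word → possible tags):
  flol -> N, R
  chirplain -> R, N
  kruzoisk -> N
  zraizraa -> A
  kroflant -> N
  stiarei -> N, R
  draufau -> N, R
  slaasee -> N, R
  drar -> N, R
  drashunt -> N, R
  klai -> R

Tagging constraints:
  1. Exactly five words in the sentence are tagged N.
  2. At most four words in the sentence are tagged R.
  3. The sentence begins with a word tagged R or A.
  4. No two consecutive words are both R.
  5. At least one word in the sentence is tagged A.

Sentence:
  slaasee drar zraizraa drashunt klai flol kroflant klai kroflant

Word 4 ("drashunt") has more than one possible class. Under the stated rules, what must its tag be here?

N

Candidates per position — 1:slaasee {N,R}; 2:drar {N,R}; 3:zraizraa {A}; 4:drashunt {N,R}; 5:klai {R}; 6:flol {N,R}; 7:kroflant {N}; 8:klai {R}; 9:kroflant {N}.
If word 1 were N, no tagging could satisfy rule 3; so word 1 is R.
If word 2 were R, no tagging could satisfy rule 1; so word 2 is N.
If word 4 were R, no tagging could satisfy rule 1; so word 4 is N.
If word 6 were R, no tagging could satisfy rule 1; so word 6 is N.
That leaves exactly one tagging: R N A N R N N R N.
Rule-by-rule: rule 1 ✓; rule 2 ✓; rule 3 ✓; rule 4 ✓; rule 5 ✓.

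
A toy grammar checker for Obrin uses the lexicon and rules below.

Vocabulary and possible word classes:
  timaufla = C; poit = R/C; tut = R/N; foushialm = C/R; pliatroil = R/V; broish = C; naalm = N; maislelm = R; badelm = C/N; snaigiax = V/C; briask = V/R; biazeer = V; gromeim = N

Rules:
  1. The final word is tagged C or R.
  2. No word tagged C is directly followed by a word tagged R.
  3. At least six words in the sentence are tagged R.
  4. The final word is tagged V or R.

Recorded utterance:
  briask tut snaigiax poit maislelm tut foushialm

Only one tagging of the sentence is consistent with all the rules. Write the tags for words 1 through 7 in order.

R R V R R R R

Candidates per position — 1:briask {V,R}; 2:tut {R,N}; 3:snaigiax {V,C}; 4:poit {R,C}; 5:maislelm {R}; 6:tut {R,N}; 7:foushialm {C,R}.
At position 1, choosing V makes rule 3 impossible to satisfy; hence R.
At position 2, choosing N makes rule 3 impossible to satisfy; hence R.
At position 3, choosing C makes rule 2 impossible to satisfy; hence V.
At position 4, choosing C makes rule 2 impossible to satisfy; hence R.
At position 6, choosing N makes rule 3 impossible to satisfy; hence R.
At position 7, choosing C makes rule 3 impossible to satisfy; hence R.
That leaves exactly one tagging: R R V R R R R.
Verifying each rule — rule 1 holds; rule 2 holds; rule 3 holds; rule 4 holds.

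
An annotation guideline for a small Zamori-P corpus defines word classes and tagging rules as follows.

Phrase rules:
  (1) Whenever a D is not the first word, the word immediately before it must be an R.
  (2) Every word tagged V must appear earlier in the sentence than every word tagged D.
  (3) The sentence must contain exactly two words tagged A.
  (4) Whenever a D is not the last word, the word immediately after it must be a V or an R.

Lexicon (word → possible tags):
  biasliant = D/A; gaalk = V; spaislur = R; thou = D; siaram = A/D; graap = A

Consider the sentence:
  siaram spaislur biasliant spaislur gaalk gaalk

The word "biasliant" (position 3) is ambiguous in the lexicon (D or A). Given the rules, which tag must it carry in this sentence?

A

Candidates per position — 1:siaram {A,D}; 2:spaislur {R}; 3:biasliant {D,A}; 4:spaislur {R}; 5:gaalk {V}; 6:gaalk {V}.
At position 1, choosing D makes rule 2 impossible to satisfy; hence A.
At position 3, choosing D makes rule 2 impossible to satisfy; hence A.
So the tagging must be: A R A R V V.
Check: rule 1 satisfied; rule 2 satisfied; rule 3 satisfied; rule 4 satisfied.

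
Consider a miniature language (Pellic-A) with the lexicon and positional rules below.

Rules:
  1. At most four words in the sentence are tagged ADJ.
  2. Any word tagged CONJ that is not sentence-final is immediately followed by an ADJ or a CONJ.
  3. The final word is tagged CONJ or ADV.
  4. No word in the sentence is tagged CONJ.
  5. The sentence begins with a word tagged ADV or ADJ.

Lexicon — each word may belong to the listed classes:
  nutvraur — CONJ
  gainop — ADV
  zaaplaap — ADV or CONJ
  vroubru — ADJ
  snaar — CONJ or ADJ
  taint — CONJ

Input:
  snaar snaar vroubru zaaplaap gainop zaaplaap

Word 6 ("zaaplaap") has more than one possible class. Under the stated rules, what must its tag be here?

Candidates per position — 1:snaar {CONJ,ADJ}; 2:snaar {CONJ,ADJ}; 3:vroubru {ADJ}; 4:zaaplaap {ADV,CONJ}; 5:gainop {ADV}; 6:zaaplaap {ADV,CONJ}.
If word 1 were CONJ, no tagging could satisfy rule 4; so word 1 is ADJ.
If word 2 were CONJ, no tagging could satisfy rule 4; so word 2 is ADJ.
If word 4 were CONJ, no tagging could satisfy rule 2; so word 4 is ADV.
If word 6 were CONJ, no tagging could satisfy rule 4; so word 6 is ADV.
The only consistent sequence is: ADJ ADJ ADJ ADV ADV ADV.
Rule-by-rule: rule 1 holds; rule 2 holds; rule 3 holds; rule 4 holds; rule 5 holds.

ADV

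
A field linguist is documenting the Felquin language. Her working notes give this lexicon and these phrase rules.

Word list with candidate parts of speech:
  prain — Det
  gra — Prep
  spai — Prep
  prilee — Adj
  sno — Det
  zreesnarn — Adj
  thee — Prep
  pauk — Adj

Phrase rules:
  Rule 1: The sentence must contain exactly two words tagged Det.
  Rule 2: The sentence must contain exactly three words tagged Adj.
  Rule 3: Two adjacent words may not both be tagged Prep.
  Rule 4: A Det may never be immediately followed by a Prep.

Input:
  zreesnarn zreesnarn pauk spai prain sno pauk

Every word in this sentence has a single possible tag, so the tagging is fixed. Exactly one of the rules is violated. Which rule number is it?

Fixed tagging: Adj Adj Adj Prep Det Det Adj.
Checking each rule: R1 holds, R2 violated, R3 holds, R4 holds.
Only rule 2 fails.

2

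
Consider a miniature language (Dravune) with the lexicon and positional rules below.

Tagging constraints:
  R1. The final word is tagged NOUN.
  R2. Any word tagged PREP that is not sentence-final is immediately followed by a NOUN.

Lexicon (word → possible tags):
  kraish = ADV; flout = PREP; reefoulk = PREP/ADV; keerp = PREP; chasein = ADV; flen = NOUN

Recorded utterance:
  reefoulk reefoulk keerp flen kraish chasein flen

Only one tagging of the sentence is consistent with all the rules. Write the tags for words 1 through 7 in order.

Candidates per position — 1:reefoulk {PREP,ADV}; 2:reefoulk {PREP,ADV}; 3:keerp {PREP}; 4:flen {NOUN}; 5:kraish {ADV}; 6:chasein {ADV}; 7:flen {NOUN}.
Position 1: PREP is ruled out by rule 2; that leaves ADV.
Position 2: PREP is ruled out by rule 2; that leaves ADV.
That leaves exactly one tagging: ADV ADV PREP NOUN ADV ADV NOUN.
Check: rule 1 satisfied; rule 2 satisfied.

ADV ADV PREP NOUN ADV ADV NOUN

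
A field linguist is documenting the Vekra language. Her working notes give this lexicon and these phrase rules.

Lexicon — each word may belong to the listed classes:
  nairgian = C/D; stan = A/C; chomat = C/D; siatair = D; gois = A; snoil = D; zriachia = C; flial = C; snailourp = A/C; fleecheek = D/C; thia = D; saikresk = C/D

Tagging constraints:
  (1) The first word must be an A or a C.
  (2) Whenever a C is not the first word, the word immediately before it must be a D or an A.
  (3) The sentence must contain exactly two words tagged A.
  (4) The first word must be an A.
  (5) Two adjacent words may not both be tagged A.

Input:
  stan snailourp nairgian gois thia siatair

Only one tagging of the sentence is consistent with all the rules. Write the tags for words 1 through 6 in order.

Candidates per position — 1:stan {A,C}; 2:snailourp {A,C}; 3:nairgian {C,D}; 4:gois {A}; 5:thia {D}; 6:siatair {D}.
Position 1: tagging it C would leave rule 4 unsatisfiable, so it must be A.
Position 2: tagging it A would leave rule 3 unsatisfiable, so it must be C.
Position 3: tagging it C would leave rule 2 unsatisfiable, so it must be D.
So the tagging must be: A C D A D D.
Verifying each rule — rule 1 ok; rule 2 ok; rule 3 ok; rule 4 ok; rule 5 ok.

A C D A D D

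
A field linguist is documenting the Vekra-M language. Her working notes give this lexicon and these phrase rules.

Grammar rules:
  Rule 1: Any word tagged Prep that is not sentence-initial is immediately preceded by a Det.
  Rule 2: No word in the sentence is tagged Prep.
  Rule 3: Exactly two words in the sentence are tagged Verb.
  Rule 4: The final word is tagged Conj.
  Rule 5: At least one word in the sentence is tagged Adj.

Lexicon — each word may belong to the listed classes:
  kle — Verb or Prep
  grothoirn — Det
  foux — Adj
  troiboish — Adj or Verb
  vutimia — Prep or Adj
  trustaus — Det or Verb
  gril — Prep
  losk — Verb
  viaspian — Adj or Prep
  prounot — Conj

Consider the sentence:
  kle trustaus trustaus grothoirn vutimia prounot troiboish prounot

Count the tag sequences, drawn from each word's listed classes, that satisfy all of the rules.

3

Candidates per position — 1:kle {Verb,Prep}; 2:trustaus {Det,Verb}; 3:trustaus {Det,Verb}; 4:grothoirn {Det}; 5:vutimia {Prep,Adj}; 6:prounot {Conj}; 7:troiboish {Adj,Verb}; 8:prounot {Conj}.
There are 32 candidate sequences in total.
The sequences that satisfy every rule: Verb Det Det Det Adj Conj Verb Conj; Verb Det Verb Det Adj Conj Adj Conj; Verb Verb Det Det Adj Conj Adj Conj.
Count = 3.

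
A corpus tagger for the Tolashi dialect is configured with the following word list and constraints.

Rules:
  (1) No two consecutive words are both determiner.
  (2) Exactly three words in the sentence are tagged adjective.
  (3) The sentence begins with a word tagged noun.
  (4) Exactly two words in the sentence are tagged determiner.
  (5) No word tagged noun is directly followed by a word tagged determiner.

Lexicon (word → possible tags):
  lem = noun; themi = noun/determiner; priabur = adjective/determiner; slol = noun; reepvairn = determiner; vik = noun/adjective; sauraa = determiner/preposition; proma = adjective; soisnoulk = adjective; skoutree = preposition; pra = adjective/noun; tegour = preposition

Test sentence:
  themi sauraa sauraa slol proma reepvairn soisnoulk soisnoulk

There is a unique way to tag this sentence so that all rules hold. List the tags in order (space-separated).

Candidates per position — 1:themi {noun,determiner}; 2:sauraa {determiner,preposition}; 3:sauraa {determiner,preposition}; 4:slol {noun}; 5:proma {adjective}; 6:reepvairn {determiner}; 7:soisnoulk {adjective}; 8:soisnoulk {adjective}.
Position 1: determiner is ruled out by rule 3; that leaves noun.
Position 2: determiner is ruled out by rule 5; that leaves preposition.
Position 3: preposition is ruled out by rule 4; that leaves determiner.
The unique satisfying tagging is: noun preposition determiner noun adjective determiner adjective adjective.
Verifying each rule — rule 1 ✓; rule 2 ✓; rule 3 ✓; rule 4 ✓; rule 5 ✓.

noun preposition determiner noun adjective determiner adjective adjective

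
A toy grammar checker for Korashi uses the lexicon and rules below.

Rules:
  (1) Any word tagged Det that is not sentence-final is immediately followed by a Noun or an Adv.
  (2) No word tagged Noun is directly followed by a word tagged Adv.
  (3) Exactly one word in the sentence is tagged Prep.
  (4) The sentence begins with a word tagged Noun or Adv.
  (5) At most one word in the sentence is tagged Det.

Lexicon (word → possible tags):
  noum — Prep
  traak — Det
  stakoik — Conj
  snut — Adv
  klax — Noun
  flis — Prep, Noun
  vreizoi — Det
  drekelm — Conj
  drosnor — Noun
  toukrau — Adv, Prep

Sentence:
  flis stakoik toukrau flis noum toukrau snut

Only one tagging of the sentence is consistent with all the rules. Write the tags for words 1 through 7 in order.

Candidates per position — 1:flis {Prep,Noun}; 2:stakoik {Conj}; 3:toukrau {Adv,Prep}; 4:flis {Prep,Noun}; 5:noum {Prep}; 6:toukrau {Adv,Prep}; 7:snut {Adv}.
Position 1: Prep is ruled out by rule 3; that leaves Noun.
Position 3: Prep is ruled out by rule 3; that leaves Adv.
Position 4: Prep is ruled out by rule 3; that leaves Noun.
Position 6: Prep is ruled out by rule 3; that leaves Adv.
That leaves exactly one tagging: Noun Conj Adv Noun Prep Adv Adv.
Checking: rule 1 ok; rule 2 ok; rule 3 ok; rule 4 ok; rule 5 ok.

Noun Conj Adv Noun Prep Adv Adv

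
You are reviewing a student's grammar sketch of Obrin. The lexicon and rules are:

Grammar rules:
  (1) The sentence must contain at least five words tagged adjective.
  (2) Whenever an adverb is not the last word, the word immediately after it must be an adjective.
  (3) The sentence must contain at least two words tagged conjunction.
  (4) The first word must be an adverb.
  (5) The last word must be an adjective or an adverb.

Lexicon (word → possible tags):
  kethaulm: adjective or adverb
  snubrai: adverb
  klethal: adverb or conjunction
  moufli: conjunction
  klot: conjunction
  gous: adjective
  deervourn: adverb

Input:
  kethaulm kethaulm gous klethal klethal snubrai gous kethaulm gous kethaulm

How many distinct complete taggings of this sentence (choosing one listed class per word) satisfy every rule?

3

Candidates per position — 1:kethaulm {adjective,adverb}; 2:kethaulm {adjective,adverb}; 3:gous {adjective}; 4:klethal {adverb,conjunction}; 5:klethal {adverb,conjunction}; 6:snubrai {adverb}; 7:gous {adjective}; 8:kethaulm {adjective,adverb}; 9:gous {adjective}; 10:kethaulm {adjective,adverb}.
There are 64 candidate sequences in total.
The sequences that satisfy every rule: adverb adjective adjective conjunction conjunction adverb adjective adjective adjective adjective; adverb adjective adjective conjunction conjunction adverb adjective adjective adjective adverb; adverb adjective adjective conjunction conjunction adverb adjective adverb adjective adjective.
Count = 3.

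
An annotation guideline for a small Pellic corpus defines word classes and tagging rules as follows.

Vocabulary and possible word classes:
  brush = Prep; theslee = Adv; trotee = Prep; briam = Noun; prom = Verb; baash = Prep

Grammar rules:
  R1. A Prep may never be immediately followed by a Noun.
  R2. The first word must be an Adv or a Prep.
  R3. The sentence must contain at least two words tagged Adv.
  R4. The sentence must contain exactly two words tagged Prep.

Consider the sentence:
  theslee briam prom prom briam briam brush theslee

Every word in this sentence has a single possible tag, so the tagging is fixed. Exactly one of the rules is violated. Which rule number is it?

Fixed tagging: Adv Noun Verb Verb Noun Noun Prep Adv.
Checking each rule: R1 holds, R2 holds, R3 holds, R4 violated.
Only rule 4 fails.

4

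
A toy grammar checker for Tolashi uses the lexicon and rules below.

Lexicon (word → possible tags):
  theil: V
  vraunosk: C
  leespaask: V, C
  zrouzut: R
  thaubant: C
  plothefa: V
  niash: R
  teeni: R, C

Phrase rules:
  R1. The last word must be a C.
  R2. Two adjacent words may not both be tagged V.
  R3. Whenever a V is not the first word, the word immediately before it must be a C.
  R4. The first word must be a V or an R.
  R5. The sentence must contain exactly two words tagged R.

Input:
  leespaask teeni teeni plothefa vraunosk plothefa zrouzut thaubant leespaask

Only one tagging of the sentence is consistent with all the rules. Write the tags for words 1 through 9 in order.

Candidates per position — 1:leespaask {V,C}; 2:teeni {R,C}; 3:teeni {R,C}; 4:plothefa {V}; 5:vraunosk {C}; 6:plothefa {V}; 7:zrouzut {R}; 8:thaubant {C}; 9:leespaask {V,C}.
At position 1, choosing C makes rule 4 impossible to satisfy; hence V.
At position 3, choosing R makes rule 3 impossible to satisfy; hence C.
At position 9, choosing V makes rule 1 impossible to satisfy; hence C.
At position 2, choosing C makes rule 5 impossible to satisfy; hence R.
The unique satisfying tagging is: V R C V C V R C C.
Check: rule 1 ✓; rule 2 ✓; rule 3 ✓; rule 4 ✓; rule 5 ✓.

V R C V C V R C C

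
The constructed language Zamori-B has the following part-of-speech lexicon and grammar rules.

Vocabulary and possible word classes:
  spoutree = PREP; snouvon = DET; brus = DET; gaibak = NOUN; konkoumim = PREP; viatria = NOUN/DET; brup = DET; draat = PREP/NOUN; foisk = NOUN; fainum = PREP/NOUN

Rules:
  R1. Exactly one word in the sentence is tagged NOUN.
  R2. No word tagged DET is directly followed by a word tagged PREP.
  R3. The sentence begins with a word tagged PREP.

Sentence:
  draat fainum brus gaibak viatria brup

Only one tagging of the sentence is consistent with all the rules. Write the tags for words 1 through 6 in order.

PREP PREP DET NOUN DET DET

Candidates per position — 1:draat {PREP,NOUN}; 2:fainum {PREP,NOUN}; 3:brus {DET}; 4:gaibak {NOUN}; 5:viatria {NOUN,DET}; 6:brup {DET}.
Word 1 cannot be NOUN — rule 1 would then fail for every completion. It is PREP.
Word 2 cannot be NOUN — rule 1 would then fail for every completion. It is PREP.
Word 5 cannot be NOUN — rule 1 would then fail for every completion. It is DET.
The only consistent sequence is: PREP PREP DET NOUN DET DET.
Checking: rule 1 ✓; rule 2 ✓; rule 3 ✓.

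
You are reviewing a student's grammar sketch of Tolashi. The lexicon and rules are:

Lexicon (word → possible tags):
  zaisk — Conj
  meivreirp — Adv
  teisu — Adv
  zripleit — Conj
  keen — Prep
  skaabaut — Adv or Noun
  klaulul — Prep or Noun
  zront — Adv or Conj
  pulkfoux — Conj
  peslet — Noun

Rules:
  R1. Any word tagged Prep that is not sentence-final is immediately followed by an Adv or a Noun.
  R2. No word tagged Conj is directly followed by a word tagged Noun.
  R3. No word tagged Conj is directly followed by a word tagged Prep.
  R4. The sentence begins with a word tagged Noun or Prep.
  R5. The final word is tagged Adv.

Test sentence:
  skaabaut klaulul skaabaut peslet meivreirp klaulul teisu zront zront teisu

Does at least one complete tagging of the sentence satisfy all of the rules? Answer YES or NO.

Candidates per position — 1:skaabaut {Adv,Noun}; 2:klaulul {Prep,Noun}; 3:skaabaut {Adv,Noun}; 4:peslet {Noun}; 5:meivreirp {Adv}; 6:klaulul {Prep,Noun}; 7:teisu {Adv}; 8:zront {Adv,Conj}; 9:zront {Adv,Conj}; 10:teisu {Adv}.
One satisfying assignment: Noun Noun Noun Noun Adv Prep Adv Conj Adv Adv.
Checking: rule 1 ok; rule 2 ok; rule 3 ok; rule 4 ok; rule 5 ok.

YES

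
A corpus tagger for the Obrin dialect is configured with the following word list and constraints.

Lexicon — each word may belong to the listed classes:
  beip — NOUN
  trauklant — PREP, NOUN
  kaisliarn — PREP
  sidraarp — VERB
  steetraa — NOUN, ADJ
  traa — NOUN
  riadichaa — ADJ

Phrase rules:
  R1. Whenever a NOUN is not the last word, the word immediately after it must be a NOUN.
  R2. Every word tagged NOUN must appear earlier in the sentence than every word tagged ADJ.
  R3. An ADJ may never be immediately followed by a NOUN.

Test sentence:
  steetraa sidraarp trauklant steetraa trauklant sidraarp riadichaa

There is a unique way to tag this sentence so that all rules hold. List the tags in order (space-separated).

Candidates per position — 1:steetraa {NOUN,ADJ}; 2:sidraarp {VERB}; 3:trauklant {PREP,NOUN}; 4:steetraa {NOUN,ADJ}; 5:trauklant {PREP,NOUN}; 6:sidraarp {VERB}; 7:riadichaa {ADJ}.
Position 1: NOUN is ruled out by rule 1; that leaves ADJ.
Position 3: NOUN is ruled out by rule 1; that leaves PREP.
Position 4: NOUN is ruled out by rule 1; that leaves ADJ.
Position 5: NOUN is ruled out by rule 1; that leaves PREP.
The unique satisfying tagging is: ADJ VERB PREP ADJ PREP VERB ADJ.
Checking: rule 1 holds; rule 2 holds; rule 3 holds.

ADJ VERB PREP ADJ PREP VERB ADJ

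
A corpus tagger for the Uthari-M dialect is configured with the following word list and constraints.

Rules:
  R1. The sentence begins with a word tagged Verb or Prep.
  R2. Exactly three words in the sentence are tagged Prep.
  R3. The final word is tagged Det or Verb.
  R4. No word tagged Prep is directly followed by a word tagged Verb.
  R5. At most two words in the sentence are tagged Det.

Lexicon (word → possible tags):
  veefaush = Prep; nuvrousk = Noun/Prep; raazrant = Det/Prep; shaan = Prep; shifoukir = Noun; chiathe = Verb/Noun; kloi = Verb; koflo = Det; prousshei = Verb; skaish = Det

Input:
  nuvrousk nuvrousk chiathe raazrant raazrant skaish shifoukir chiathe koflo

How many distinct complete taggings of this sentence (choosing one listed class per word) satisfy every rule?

Candidates per position — 1:nuvrousk {Noun,Prep}; 2:nuvrousk {Noun,Prep}; 3:chiathe {Verb,Noun}; 4:raazrant {Det,Prep}; 5:raazrant {Det,Prep}; 6:skaish {Det}; 7:shifoukir {Noun}; 8:chiathe {Verb,Noun}; 9:koflo {Det}.
There are 64 candidate sequences in total.
The sequences that satisfy every rule: Prep Noun Verb Prep Prep Det Noun Verb Det; Prep Noun Verb Prep Prep Det Noun Noun Det; Prep Noun Noun Prep Prep Det Noun Verb Det; Prep Noun Noun Prep Prep Det Noun Noun Det.
Count = 4.

4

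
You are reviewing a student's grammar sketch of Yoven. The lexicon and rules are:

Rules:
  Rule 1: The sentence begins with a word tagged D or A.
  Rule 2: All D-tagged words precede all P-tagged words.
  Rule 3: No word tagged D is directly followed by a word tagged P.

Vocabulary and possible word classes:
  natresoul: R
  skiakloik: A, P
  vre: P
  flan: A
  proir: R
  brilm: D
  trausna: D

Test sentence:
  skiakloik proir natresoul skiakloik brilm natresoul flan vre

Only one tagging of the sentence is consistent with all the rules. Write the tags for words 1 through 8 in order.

Candidates per position — 1:skiakloik {A,P}; 2:proir {R}; 3:natresoul {R}; 4:skiakloik {A,P}; 5:brilm {D}; 6:natresoul {R}; 7:flan {A}; 8:vre {P}.
At position 1, choosing P makes rule 1 impossible to satisfy; hence A.
At position 4, choosing P makes rule 2 impossible to satisfy; hence A.
The only consistent sequence is: A R R A D R A P.
Checking: rule 1 satisfied; rule 2 satisfied; rule 3 satisfied.

A R R A D R A P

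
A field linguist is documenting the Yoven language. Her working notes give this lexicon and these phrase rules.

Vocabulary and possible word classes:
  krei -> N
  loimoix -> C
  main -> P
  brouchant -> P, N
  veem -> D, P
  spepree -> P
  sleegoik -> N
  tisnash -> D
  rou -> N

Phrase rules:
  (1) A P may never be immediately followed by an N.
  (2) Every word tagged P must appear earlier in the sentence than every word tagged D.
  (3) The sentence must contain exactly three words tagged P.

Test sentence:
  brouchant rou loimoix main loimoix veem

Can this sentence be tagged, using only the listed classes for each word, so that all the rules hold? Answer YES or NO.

NO

Candidates per position — 1:brouchant {P,N}; 2:rou {N}; 3:loimoix {C}; 4:main {P}; 5:loimoix {C}; 6:veem {D,P}.
Every candidate sequence violates at least one rule; no consistent tagging exists.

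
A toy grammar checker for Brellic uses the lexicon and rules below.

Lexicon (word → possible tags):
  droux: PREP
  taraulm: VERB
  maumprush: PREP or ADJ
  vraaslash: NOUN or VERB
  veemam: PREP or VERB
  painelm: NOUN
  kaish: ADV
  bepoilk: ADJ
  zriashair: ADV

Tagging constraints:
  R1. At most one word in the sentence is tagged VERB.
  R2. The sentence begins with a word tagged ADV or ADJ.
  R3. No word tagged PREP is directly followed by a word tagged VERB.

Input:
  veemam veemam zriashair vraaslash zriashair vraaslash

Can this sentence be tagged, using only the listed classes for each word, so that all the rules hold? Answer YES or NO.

NO

Candidates per position — 1:veemam {PREP,VERB}; 2:veemam {PREP,VERB}; 3:zriashair {ADV}; 4:vraaslash {NOUN,VERB}; 5:zriashair {ADV}; 6:vraaslash {NOUN,VERB}.
Rule 2 cannot be satisfied by any choice of tags from the lexicon.
So there is no consistent tagging.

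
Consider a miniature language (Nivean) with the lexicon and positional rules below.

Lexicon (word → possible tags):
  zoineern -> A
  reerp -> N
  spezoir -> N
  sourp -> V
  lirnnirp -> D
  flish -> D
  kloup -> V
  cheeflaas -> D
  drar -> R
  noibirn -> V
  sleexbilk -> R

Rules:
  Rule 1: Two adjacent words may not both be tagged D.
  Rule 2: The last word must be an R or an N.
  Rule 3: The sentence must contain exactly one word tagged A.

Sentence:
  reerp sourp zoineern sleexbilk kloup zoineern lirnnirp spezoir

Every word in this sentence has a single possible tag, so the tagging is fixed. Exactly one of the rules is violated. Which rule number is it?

Fixed tagging: N V A R V A D N.
Rule check: R1 ok, R2 ok, R3 fails.
Only rule 3 fails.

3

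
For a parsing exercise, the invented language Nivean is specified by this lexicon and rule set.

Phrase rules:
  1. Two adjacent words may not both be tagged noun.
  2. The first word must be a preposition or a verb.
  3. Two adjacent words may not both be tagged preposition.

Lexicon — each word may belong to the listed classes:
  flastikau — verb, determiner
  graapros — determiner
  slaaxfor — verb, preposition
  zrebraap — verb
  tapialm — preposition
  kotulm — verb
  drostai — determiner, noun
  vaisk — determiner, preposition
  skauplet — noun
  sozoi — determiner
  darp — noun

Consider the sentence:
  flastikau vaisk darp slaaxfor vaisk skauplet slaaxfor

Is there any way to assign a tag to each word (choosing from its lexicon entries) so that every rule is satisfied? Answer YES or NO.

YES

Candidates per position — 1:flastikau {verb,determiner}; 2:vaisk {determiner,preposition}; 3:darp {noun}; 4:slaaxfor {verb,preposition}; 5:vaisk {determiner,preposition}; 6:skauplet {noun}; 7:slaaxfor {verb,preposition}.
One satisfying assignment: verb determiner noun preposition determiner noun verb.
Rule-by-rule: rule 1 ok; rule 2 ok; rule 3 ok.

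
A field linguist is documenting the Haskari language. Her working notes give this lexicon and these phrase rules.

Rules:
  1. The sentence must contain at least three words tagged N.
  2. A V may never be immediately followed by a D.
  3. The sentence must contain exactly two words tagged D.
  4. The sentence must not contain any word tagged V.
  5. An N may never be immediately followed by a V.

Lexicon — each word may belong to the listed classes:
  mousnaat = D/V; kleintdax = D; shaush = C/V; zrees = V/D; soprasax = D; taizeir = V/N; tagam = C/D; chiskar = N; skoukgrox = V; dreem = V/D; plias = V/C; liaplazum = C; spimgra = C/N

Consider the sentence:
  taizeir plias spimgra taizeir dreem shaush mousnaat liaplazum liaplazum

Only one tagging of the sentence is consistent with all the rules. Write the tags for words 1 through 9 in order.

N C N N D C D C C

Candidates per position — 1:taizeir {V,N}; 2:plias {V,C}; 3:spimgra {C,N}; 4:taizeir {V,N}; 5:dreem {V,D}; 6:shaush {C,V}; 7:mousnaat {D,V}; 8:liaplazum {C}; 9:liaplazum {C}.
Position 1: tagging it V would leave rule 1 unsatisfiable, so it must be N.
Position 2: tagging it V would leave rule 4 unsatisfiable, so it must be C.
Position 3: tagging it C would leave rule 1 unsatisfiable, so it must be N.
Position 4: tagging it V would leave rule 1 unsatisfiable, so it must be N.
Position 5: tagging it V would leave rule 3 unsatisfiable, so it must be D.
Position 6: tagging it V would leave rule 4 unsatisfiable, so it must be C.
Position 7: tagging it V would leave rule 3 unsatisfiable, so it must be D.
The only consistent sequence is: N C N N D C D C C.
Check: rule 1 ok; rule 2 ok; rule 3 ok; rule 4 ok; rule 5 ok.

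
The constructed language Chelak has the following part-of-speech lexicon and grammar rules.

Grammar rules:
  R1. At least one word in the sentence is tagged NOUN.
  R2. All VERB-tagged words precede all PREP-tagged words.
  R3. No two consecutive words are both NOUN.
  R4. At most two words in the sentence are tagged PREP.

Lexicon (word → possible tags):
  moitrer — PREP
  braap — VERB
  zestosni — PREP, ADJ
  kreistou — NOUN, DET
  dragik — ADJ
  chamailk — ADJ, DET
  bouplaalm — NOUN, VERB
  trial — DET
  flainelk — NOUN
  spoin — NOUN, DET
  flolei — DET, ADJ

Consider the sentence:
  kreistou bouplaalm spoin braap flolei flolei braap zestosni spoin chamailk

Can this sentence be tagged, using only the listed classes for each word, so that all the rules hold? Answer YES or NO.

Candidates per position — 1:kreistou {NOUN,DET}; 2:bouplaalm {NOUN,VERB}; 3:spoin {NOUN,DET}; 4:braap {VERB}; 5:flolei {DET,ADJ}; 6:flolei {DET,ADJ}; 7:braap {VERB}; 8:zestosni {PREP,ADJ}; 9:spoin {NOUN,DET}; 10:chamailk {ADJ,DET}.
One satisfying assignment: DET VERB NOUN VERB ADJ DET VERB PREP NOUN ADJ.
Rule-by-rule: rule 1 ✓; rule 2 ✓; rule 3 ✓; rule 4 ✓.

YES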